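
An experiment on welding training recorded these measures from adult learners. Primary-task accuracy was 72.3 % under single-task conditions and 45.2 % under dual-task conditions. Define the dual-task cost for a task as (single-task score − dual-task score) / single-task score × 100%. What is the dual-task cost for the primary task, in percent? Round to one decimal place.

Cost = (72.3 − 45.2) / 72.3 × 100%
     = 27.1000 / 72.3 × 100% = 37.4827%.
≈ 37.5%.

37.5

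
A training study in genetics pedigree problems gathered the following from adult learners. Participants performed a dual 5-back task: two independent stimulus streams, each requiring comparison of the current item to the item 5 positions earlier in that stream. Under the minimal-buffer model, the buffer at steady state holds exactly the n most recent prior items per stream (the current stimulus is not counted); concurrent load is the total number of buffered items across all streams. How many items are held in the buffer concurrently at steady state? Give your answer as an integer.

Each stream's buffer holds its 5 most recent prior items.
Two independent streams: 2 × 5 = 10 buffered items at steady state.

10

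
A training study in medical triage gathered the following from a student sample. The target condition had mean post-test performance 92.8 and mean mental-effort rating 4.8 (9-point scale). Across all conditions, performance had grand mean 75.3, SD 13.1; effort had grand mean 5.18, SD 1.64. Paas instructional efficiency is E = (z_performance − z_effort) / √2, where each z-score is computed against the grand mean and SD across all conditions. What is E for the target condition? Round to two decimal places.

1.11

z_performance = (92.8 − 75.3) / 13.1 = 17.5000 / 13.1 = 1.3359.
z_effort = (4.8 − 5.18) / 1.64 = -0.3800 / 1.64 = -0.2317.
z_P − z_E = 1.3359 − (-0.2317) = 1.5676.
E = 1.5676 / √2 = 1.5676 / 1.41421 = 1.1085 ≈ 1.11.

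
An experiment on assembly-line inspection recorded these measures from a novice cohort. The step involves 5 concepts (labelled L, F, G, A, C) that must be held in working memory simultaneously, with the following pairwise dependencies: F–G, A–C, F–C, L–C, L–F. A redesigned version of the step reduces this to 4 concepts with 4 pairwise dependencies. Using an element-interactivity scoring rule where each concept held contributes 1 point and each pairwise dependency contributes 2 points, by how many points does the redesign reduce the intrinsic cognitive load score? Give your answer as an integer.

3

Original: 5 × 1 + 5 × 2 = 5 + 10 = 15.
Redesigned: 4 × 1 + 4 × 2 = 4 + 8 = 12.
Reduction = 15 − 12 = 3.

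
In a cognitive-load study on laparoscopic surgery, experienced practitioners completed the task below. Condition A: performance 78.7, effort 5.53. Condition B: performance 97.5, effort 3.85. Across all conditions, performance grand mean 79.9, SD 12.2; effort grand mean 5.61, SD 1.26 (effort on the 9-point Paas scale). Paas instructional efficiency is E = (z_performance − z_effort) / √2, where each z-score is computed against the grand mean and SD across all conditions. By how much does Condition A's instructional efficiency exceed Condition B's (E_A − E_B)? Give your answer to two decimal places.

Condition A: z_P = (78.7 − 79.9)/12.2 = -0.0984; z_E = (5.53 − 5.61)/1.26 = -0.0635; E_A = (-0.0984 − (-0.0635))/√2 = -0.0247.
Condition B: z_P = (97.5 − 79.9)/12.2 = 1.4426; z_E = (3.85 − 5.61)/1.26 = -1.3968; E_B = (1.4426 − (-1.3968))/√2 = 2.0078.
E_A − E_B = -0.0247 − 2.0078 = -2.0325 ≈ -2.03.

-2.03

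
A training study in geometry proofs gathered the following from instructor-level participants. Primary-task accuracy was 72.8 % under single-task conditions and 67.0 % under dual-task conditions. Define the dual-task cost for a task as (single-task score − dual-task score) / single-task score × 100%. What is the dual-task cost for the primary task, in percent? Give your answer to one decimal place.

8.0

Cost = (72.8 − 67.0) / 72.8 × 100%
     = 5.8000 / 72.8 × 100% = 7.9670%.
≈ 8.0%.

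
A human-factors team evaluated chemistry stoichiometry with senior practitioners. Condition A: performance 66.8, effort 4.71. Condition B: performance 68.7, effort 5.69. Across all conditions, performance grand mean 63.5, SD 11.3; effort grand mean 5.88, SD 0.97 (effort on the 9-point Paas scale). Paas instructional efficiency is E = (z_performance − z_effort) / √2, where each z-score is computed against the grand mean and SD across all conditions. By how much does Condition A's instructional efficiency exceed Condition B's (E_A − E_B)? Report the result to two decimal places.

0.60

Condition A: z_P = (66.8 − 63.5)/11.3 = 0.2920; z_E = (4.71 − 5.88)/0.97 = -1.2062; E_A = (0.2920 − (-1.2062))/√2 = 1.0594.
Condition B: z_P = (68.7 − 63.5)/11.3 = 0.4602; z_E = (5.69 − 5.88)/0.97 = -0.1959; E_B = (0.4602 − (-0.1959))/√2 = 0.4639.
E_A − E_B = 1.0594 − 0.4639 = 0.5955 ≈ 0.60.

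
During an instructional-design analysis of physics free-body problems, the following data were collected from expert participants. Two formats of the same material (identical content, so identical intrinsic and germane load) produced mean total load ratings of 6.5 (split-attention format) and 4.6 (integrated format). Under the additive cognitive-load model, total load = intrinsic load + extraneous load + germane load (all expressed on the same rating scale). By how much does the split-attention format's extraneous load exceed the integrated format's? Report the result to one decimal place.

Intrinsic and germane load are equal across formats, so the difference in total load equals the difference in extraneous load.
Extraneous-load difference = 6.5 − 4.6 = 1.9.

1.9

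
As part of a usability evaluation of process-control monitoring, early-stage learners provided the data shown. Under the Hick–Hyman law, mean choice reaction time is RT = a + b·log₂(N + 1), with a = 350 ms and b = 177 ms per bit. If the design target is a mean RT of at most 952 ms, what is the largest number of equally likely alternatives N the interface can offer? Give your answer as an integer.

9

Set 350 + 177·log₂(N + 1) ≤ 952.
log₂(N + 1) ≤ (952 − 350) / 177 = 3.4011.
N + 1 ≤ 2^3.4011 = 10.5641.
N ≤ 9.5641, so the largest integer N is 9.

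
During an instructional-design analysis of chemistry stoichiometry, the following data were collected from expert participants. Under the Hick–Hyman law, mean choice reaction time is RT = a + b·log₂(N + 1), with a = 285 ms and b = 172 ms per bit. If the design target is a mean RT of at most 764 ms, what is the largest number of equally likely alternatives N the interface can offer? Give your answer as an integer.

Set 285 + 172·log₂(N + 1) ≤ 764.
log₂(N + 1) ≤ (764 − 285) / 172 = 2.7849.
N + 1 ≤ 2^2.7849 = 6.8919.
N ≤ 5.8919, so the largest integer N is 5.

5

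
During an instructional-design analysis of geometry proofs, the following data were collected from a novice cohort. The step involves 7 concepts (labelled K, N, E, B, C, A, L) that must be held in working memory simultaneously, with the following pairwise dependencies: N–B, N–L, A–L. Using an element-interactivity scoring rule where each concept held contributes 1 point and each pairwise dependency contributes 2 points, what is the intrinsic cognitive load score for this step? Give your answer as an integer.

Count of concepts held simultaneously: 7.
Count of pairwise dependencies listed: 3.
Element contribution: 7 × 1 = 7.
Interaction contribution: 3 × 2 = 6.
Intrinsic load = 7 + 6 = 13.

13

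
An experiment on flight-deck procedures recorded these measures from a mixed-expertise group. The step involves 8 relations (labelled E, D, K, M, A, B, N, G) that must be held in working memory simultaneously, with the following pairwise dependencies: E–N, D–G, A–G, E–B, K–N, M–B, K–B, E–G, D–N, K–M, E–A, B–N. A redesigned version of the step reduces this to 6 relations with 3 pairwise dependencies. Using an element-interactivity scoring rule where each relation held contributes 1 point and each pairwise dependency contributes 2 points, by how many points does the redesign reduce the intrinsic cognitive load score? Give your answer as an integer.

20

Original: 8 × 1 + 12 × 2 = 8 + 24 = 32.
Redesigned: 6 × 1 + 3 × 2 = 6 + 6 = 12.
Reduction = 32 − 12 = 20.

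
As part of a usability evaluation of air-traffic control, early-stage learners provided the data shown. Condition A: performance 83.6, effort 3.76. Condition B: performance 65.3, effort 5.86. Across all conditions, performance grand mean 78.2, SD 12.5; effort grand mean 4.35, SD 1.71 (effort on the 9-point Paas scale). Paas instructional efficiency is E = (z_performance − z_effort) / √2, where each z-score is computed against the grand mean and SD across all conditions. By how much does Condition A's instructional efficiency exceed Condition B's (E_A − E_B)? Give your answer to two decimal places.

1.90

Condition A: z_P = (83.6 − 78.2)/12.5 = 0.4320; z_E = (3.76 − 4.35)/1.71 = -0.3450; E_A = (0.4320 − (-0.3450))/√2 = 0.5494.
Condition B: z_P = (65.3 − 78.2)/12.5 = -1.0320; z_E = (5.86 − 4.35)/1.71 = 0.8830; E_B = (-1.0320 − 0.8830)/√2 = -1.3541.
E_A − E_B = 0.5494 − (-1.3541) = 1.9035 ≈ 1.90.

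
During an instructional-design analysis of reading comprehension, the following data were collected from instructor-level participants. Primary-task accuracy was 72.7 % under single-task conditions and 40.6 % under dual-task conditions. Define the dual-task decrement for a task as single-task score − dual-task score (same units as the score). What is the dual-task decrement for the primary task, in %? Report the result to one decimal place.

Decrement = 72.7 − 40.6 = 32.1000 % ≈ 32.1 %.

32.1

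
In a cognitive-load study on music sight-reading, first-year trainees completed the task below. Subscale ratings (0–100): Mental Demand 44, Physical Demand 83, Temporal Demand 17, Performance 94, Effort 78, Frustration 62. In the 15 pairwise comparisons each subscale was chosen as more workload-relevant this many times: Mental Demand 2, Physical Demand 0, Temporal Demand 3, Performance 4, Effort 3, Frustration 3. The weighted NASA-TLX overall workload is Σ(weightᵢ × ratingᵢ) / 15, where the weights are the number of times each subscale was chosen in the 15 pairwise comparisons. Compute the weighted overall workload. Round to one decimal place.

62.3

The tallies are the weights (they sum to 15).
Weighted sum = 2·44 + 0·83 + 3·17 + 4·94 + 3·78 + 3·62
            = 88 + 0 + 51 + 376 + 234 + 186 = 935.
Overall workload = 935 / 15 = 62.3333 ≈ 62.3.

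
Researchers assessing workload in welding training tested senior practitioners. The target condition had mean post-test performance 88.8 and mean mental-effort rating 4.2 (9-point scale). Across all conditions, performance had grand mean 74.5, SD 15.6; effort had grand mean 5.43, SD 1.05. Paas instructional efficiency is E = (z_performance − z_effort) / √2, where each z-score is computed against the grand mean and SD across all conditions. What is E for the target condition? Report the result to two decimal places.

1.48

z_performance = (88.8 − 74.5) / 15.6 = 14.3000 / 15.6 = 0.9167.
z_effort = (4.2 − 5.43) / 1.05 = -1.2300 / 1.05 = -1.1714.
z_P − z_E = 0.9167 − (-1.1714) = 2.0881.
E = 2.0881 / √2 = 2.0881 / 1.41421 = 1.4765 ≈ 1.48.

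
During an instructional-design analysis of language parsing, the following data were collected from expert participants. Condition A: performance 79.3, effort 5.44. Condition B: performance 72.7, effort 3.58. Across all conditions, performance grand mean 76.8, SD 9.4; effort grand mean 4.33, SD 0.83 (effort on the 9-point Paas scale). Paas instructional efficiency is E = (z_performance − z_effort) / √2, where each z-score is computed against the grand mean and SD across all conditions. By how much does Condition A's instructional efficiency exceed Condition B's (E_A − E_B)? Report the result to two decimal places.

Condition A: z_P = (79.3 − 76.8)/9.4 = 0.2660; z_E = (5.44 − 4.33)/0.83 = 1.3373; E_A = (0.2660 − 1.3373)/√2 = -0.7575.
Condition B: z_P = (72.7 − 76.8)/9.4 = -0.4362; z_E = (3.58 − 4.33)/0.83 = -0.9036; E_B = (-0.4362 − (-0.9036))/√2 = 0.3305.
E_A − E_B = -0.7575 − 0.3305 = -1.0880 ≈ -1.09.

-1.09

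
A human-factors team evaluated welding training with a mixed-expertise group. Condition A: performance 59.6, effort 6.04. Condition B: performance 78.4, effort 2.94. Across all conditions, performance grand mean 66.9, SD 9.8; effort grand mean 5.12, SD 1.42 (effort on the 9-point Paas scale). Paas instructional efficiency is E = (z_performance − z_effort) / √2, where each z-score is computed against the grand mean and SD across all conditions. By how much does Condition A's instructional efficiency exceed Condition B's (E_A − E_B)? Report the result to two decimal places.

Condition A: z_P = (59.6 − 66.9)/9.8 = -0.7449; z_E = (6.04 − 5.12)/1.42 = 0.6479; E_A = (-0.7449 − 0.6479)/√2 = -0.9849.
Condition B: z_P = (78.4 − 66.9)/9.8 = 1.1735; z_E = (2.94 − 5.12)/1.42 = -1.5352; E_B = (1.1735 − (-1.5352))/√2 = 1.9153.
E_A − E_B = -0.9849 − 1.9153 = -2.9002 ≈ -2.90.

-2.90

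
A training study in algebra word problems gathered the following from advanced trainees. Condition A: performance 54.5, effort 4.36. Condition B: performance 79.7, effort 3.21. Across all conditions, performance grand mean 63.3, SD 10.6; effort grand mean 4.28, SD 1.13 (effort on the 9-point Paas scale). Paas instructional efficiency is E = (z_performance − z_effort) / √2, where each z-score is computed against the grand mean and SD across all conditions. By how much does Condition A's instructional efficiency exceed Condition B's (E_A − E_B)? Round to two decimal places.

-2.40

Condition A: z_P = (54.5 − 63.3)/10.6 = -0.8302; z_E = (4.36 − 4.28)/1.13 = 0.0708; E_A = (-0.8302 − 0.0708)/√2 = -0.6371.
Condition B: z_P = (79.7 − 63.3)/10.6 = 1.5472; z_E = (3.21 − 4.28)/1.13 = -0.9469; E_B = (1.5472 − (-0.9469))/√2 = 1.7636.
E_A − E_B = -0.6371 − 1.7636 = -2.4007 ≈ -2.40.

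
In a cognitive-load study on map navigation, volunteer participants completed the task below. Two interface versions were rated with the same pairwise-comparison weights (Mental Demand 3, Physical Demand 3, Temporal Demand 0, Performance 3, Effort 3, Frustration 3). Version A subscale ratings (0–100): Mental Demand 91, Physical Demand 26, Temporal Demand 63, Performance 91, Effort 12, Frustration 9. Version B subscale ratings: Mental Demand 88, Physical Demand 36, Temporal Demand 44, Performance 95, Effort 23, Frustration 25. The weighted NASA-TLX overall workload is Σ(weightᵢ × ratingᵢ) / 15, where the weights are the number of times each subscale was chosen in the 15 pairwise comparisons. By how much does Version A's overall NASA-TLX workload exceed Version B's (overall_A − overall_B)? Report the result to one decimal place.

-7.6

Version A weighted sum = 3·91 + 3·26 + 0·63 + 3·91 + 3·12 + 3·9 = 273 + 78 + 0 + 273 + 36 + 27 = 687; overall_A = 687/15 = 45.8000.
Version B weighted sum = 3·88 + 3·36 + 0·44 + 3·95 + 3·23 + 3·25 = 264 + 108 + 0 + 285 + 69 + 75 = 801; overall_B = 801/15 = 53.4000.
Difference = 45.8000 − 53.4000 = -7.6000 ≈ -7.6.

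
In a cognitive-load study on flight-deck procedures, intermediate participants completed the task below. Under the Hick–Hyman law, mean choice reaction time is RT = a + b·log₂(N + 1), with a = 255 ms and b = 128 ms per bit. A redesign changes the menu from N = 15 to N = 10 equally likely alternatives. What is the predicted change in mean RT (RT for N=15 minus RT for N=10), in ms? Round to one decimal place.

RT(15) = 255 + 128·log₂(16) = 255 + 128·4.0000 = 767.0000 ms.
RT(10) = 255 + 128·log₂(11) = 255 + 128·3.4594 = 697.8032 ms.
Difference = 767.0000 − 697.8032 = 69.1968 ≈ 69.2 ms.

69.2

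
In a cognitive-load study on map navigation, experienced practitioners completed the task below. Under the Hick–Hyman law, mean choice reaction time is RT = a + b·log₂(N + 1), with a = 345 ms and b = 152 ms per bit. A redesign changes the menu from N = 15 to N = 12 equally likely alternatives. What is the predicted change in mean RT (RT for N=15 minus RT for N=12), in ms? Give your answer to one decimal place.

RT(15) = 345 + 152·log₂(16) = 345 + 152·4.0000 = 953.0000 ms.
RT(12) = 345 + 152·log₂(13) = 345 + 152·3.7004 = 907.4608 ms.
Difference = 953.0000 − 907.4608 = 45.5392 ≈ 45.5 ms.

45.5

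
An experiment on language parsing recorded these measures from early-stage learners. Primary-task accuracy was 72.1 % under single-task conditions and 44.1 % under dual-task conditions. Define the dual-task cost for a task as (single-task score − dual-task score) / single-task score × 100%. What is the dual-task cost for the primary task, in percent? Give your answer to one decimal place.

38.8

Cost = (72.1 − 44.1) / 72.1 × 100%
     = 28.0000 / 72.1 × 100% = 38.8350%.
≈ 38.8%.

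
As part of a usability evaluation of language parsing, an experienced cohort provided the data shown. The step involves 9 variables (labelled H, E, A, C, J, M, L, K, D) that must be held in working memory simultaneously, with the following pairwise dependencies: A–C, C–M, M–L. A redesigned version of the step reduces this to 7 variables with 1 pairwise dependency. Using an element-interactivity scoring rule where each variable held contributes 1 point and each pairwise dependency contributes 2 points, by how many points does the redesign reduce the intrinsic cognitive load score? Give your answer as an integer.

6

Original: 9 × 1 + 3 × 2 = 9 + 6 = 15.
Redesigned: 7 × 1 + 1 × 2 = 7 + 2 = 9.
Reduction = 15 − 9 = 6.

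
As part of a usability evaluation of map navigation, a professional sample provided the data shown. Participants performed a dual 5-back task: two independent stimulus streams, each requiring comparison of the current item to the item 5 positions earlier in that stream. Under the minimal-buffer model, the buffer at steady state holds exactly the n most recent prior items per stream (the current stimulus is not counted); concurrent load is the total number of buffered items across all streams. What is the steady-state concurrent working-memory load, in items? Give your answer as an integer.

10

Each stream's buffer holds its 5 most recent prior items.
Two independent streams: 2 × 5 = 10 buffered items at steady state.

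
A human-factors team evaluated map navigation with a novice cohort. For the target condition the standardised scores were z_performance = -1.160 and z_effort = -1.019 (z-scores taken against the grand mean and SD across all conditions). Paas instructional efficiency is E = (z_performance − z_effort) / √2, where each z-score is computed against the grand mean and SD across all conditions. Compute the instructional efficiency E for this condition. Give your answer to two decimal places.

-0.10

z_P − z_E = -1.160 − (-1.019) = -0.1410.
E = -0.1410 / √2 = -0.1410 / 1.41421 = -0.0997 ≈ -0.10.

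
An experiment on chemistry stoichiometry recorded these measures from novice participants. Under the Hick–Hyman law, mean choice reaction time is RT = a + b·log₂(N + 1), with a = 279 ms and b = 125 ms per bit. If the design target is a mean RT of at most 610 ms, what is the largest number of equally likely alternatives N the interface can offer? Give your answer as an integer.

Set 279 + 125·log₂(N + 1) ≤ 610.
log₂(N + 1) ≤ (610 − 279) / 125 = 2.6480.
N + 1 ≤ 2^2.6480 = 6.2680.
N ≤ 5.2680, so the largest integer N is 5.

5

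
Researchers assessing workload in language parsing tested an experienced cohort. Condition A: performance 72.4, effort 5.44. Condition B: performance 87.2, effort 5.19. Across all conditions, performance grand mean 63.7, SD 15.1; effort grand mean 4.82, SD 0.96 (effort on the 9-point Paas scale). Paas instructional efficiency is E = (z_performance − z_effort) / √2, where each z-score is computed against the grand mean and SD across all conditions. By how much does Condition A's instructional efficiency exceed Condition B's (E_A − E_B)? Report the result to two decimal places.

Condition A: z_P = (72.4 − 63.7)/15.1 = 0.5762; z_E = (5.44 − 4.82)/0.96 = 0.6458; E_A = (0.5762 − 0.6458)/√2 = -0.0492.
Condition B: z_P = (87.2 − 63.7)/15.1 = 1.5563; z_E = (5.19 − 4.82)/0.96 = 0.3854; E_B = (1.5563 − 0.3854)/√2 = 0.8280.
E_A − E_B = -0.0492 − 0.8280 = -0.8772 ≈ -0.88.

-0.88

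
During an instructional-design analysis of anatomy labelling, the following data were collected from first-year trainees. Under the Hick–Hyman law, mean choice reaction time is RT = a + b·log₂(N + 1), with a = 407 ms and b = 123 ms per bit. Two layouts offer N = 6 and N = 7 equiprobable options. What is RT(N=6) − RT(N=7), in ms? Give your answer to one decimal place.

-23.7

RT(6) = 407 + 123·log₂(7) = 407 + 123·2.8074 = 752.3102 ms.
RT(7) = 407 + 123·log₂(8) = 407 + 123·3.0000 = 776.0000 ms.
Difference = 752.3102 − 776.0000 = -23.6898 ≈ -23.7 ms.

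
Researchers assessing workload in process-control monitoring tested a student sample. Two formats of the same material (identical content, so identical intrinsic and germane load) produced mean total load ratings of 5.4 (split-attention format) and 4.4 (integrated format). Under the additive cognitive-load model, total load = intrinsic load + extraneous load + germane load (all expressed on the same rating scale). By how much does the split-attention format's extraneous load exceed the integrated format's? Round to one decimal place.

Intrinsic and germane load are equal across formats, so the difference in total load equals the difference in extraneous load.
Extraneous-load difference = 5.4 − 4.4 = 1.0.

1.0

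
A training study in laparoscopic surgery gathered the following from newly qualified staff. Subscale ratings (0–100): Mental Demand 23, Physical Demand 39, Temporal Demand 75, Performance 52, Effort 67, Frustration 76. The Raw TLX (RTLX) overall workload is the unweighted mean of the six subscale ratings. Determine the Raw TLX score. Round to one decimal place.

Sum of ratings = 23 + 39 + 75 + 52 + 67 + 76 = 332.
RTLX = 332 / 6 = 55.3333 ≈ 55.3.

55.3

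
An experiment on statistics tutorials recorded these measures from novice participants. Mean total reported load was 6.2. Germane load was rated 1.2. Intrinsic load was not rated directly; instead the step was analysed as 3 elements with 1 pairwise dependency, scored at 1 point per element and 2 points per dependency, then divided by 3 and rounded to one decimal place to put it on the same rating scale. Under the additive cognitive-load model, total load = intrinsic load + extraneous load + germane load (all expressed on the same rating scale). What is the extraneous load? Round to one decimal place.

3.3

Intrinsic (element-interactivity): (3 × 1 + 1 × 2) / 3 = 5 / 3 = 1.6667 → 1.7.
extraneous load = total − intrinsic − germane
             = 6.2 − 1.7 − 1.2 = 3.3.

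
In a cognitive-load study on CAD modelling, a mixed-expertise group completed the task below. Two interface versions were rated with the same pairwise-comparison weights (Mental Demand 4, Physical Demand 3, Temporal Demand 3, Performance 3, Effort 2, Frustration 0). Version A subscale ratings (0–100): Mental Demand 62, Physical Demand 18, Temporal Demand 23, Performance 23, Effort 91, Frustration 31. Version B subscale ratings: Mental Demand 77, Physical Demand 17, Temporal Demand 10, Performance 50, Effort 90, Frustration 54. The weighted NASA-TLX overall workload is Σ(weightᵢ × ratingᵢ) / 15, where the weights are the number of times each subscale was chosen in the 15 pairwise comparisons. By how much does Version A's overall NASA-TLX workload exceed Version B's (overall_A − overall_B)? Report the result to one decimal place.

-6.5

Version A weighted sum = 4·62 + 3·18 + 3·23 + 3·23 + 2·91 + 0·31 = 248 + 54 + 69 + 69 + 182 + 0 = 622; overall_A = 622/15 = 41.4667.
Version B weighted sum = 4·77 + 3·17 + 3·10 + 3·50 + 2·90 + 0·54 = 308 + 51 + 30 + 150 + 180 + 0 = 719; overall_B = 719/15 = 47.9333.
Difference = 41.4667 − 47.9333 = -6.4666 ≈ -6.5.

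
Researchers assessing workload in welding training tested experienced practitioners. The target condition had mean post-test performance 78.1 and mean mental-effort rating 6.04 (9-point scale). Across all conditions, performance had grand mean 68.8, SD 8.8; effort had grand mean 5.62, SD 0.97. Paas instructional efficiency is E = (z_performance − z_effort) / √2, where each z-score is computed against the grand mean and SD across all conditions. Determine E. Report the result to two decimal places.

z_performance = (78.1 − 68.8) / 8.8 = 9.3000 / 8.8 = 1.0568.
z_effort = (6.04 − 5.62) / 0.97 = 0.4200 / 0.97 = 0.4330.
z_P − z_E = 1.0568 − 0.4330 = 0.6238.
E = 0.6238 / √2 = 0.6238 / 1.41421 = 0.4411 ≈ 0.44.

0.44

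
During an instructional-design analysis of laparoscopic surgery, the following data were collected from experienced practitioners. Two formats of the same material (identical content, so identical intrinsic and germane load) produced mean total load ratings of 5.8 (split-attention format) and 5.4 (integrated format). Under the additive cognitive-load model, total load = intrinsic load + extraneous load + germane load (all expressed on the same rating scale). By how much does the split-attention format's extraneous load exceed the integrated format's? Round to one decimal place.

0.4

Intrinsic and germane load are equal across formats, so the difference in total load equals the difference in extraneous load.
Extraneous-load difference = 5.8 − 5.4 = 0.4.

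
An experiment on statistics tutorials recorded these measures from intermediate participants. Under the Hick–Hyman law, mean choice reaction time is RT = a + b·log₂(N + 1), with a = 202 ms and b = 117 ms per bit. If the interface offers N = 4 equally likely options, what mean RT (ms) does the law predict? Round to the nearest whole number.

log₂(4 + 1) = log₂(5) = 2.3219.
RT = 202 + 117 × 2.3219 = 202 + 271.6623 = 473.6623 ms.
≈ 474 ms.

474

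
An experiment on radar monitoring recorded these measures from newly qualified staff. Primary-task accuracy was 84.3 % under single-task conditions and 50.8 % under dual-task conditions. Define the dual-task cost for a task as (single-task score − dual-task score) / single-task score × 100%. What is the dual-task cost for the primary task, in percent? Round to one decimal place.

Cost = (84.3 − 50.8) / 84.3 × 100%
     = 33.5000 / 84.3 × 100% = 39.7390%.
≈ 39.7%.

39.7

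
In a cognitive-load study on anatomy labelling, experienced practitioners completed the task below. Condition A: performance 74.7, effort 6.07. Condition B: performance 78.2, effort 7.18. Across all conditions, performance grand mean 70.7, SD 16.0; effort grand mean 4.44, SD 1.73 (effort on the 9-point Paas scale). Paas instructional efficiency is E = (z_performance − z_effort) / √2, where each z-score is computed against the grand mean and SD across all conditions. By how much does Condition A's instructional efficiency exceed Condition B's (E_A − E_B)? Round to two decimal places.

0.30

Condition A: z_P = (74.7 − 70.7)/16.0 = 0.2500; z_E = (6.07 − 4.44)/1.73 = 0.9422; E_A = (0.2500 − 0.9422)/√2 = -0.4895.
Condition B: z_P = (78.2 − 70.7)/16.0 = 0.4688; z_E = (7.18 − 4.44)/1.73 = 1.5838; E_B = (0.4688 − 1.5838)/√2 = -0.7884.
E_A − E_B = -0.4895 − (-0.7884) = 0.2989 ≈ 0.30.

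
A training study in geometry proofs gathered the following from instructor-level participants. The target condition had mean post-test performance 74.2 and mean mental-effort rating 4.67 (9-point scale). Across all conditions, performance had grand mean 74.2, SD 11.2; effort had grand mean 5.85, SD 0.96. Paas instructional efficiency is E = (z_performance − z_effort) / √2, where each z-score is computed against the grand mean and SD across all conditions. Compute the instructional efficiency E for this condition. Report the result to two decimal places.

z_performance = (74.2 − 74.2) / 11.2 = 0.0000 / 11.2 = 0.0000.
z_effort = (4.67 − 5.85) / 0.96 = -1.1800 / 0.96 = -1.2292.
z_P − z_E = 0.0000 − (-1.2292) = 1.2292.
E = 1.2292 / √2 = 1.2292 / 1.41421 = 0.8692 ≈ 0.87.

0.87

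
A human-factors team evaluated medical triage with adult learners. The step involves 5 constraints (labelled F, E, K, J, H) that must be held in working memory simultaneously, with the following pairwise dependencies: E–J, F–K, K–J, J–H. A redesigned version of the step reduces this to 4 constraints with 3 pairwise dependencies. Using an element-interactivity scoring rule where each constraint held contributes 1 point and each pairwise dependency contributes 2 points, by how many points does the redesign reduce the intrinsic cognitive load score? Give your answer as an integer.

3

Original: 5 × 1 + 4 × 2 = 5 + 8 = 13.
Redesigned: 4 × 1 + 3 × 2 = 4 + 6 = 10.
Reduction = 13 − 10 = 3.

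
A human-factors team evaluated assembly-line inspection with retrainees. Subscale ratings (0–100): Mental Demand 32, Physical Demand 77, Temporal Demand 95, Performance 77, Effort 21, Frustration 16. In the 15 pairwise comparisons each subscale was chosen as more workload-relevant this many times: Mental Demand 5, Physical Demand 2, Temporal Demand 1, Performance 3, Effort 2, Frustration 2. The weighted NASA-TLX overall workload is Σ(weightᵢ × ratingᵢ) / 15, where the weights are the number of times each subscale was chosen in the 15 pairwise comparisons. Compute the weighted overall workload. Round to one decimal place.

47.6

The tallies are the weights (they sum to 15).
Weighted sum = 5·32 + 2·77 + 1·95 + 3·77 + 2·21 + 2·16
            = 160 + 154 + 95 + 231 + 42 + 32 = 714.
Overall workload = 714 / 15 = 47.6000 ≈ 47.6.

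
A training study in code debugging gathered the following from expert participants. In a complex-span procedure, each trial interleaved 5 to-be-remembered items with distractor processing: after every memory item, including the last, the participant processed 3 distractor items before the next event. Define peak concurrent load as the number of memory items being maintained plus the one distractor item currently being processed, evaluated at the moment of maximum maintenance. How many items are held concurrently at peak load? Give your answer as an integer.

Maintenance is greatest during the distractor(s) after memory item 5: all 5 memory items are being held.
One distractor item is concurrently being processed.
Peak concurrent load = 5 + 1 = 6 items.

6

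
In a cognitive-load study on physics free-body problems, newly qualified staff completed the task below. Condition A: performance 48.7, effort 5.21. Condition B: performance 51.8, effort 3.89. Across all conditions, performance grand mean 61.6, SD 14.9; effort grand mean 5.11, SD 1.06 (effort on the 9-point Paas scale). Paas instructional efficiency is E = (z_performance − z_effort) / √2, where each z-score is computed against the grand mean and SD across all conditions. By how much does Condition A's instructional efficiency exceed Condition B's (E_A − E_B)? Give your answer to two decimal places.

Condition A: z_P = (48.7 − 61.6)/14.9 = -0.8658; z_E = (5.21 − 5.11)/1.06 = 0.0943; E_A = (-0.8658 − 0.0943)/√2 = -0.6789.
Condition B: z_P = (51.8 − 61.6)/14.9 = -0.6577; z_E = (3.89 − 5.11)/1.06 = -1.1509; E_B = (-0.6577 − (-1.1509))/√2 = 0.3487.
E_A − E_B = -0.6789 − 0.3487 = -1.0276 ≈ -1.03.

-1.03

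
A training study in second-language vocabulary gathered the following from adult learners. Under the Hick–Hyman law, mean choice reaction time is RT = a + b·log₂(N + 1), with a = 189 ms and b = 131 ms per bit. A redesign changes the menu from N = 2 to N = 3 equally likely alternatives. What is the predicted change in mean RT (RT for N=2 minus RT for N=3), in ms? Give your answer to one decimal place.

RT(2) = 189 + 131·log₂(3) = 189 + 131·1.5850 = 396.6350 ms.
RT(3) = 189 + 131·log₂(4) = 189 + 131·2.0000 = 451.0000 ms.
Difference = 396.6350 − 451.0000 = -54.3650 ≈ -54.4 ms.

-54.4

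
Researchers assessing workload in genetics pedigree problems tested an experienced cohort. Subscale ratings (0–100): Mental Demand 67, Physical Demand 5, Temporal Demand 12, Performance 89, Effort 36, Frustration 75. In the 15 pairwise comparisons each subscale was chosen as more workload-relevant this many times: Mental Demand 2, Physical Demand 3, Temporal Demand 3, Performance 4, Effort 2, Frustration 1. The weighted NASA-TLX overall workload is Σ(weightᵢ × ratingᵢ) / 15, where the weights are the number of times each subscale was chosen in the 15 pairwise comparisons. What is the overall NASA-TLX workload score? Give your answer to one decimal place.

The tallies are the weights (they sum to 15).
Weighted sum = 2·67 + 3·5 + 3·12 + 4·89 + 2·36 + 1·75
            = 134 + 15 + 36 + 356 + 72 + 75 = 688.
Overall workload = 688 / 15 = 45.8667 ≈ 45.9.

45.9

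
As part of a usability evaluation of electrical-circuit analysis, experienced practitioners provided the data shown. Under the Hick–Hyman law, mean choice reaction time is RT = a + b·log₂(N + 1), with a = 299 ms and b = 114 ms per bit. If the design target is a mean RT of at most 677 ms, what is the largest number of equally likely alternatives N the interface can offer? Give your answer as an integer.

8

Set 299 + 114·log₂(N + 1) ≤ 677.
log₂(N + 1) ≤ (677 − 299) / 114 = 3.3158.
N + 1 ≤ 2^3.3158 = 9.9576.
N ≤ 8.9576, so the largest integer N is 8.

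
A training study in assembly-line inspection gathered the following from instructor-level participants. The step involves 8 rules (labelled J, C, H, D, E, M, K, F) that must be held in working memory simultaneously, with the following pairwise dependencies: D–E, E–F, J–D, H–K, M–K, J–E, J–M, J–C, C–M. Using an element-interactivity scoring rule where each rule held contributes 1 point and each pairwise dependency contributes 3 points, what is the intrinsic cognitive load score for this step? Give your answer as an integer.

35

Count of rules held simultaneously: 8.
Count of pairwise dependencies listed: 9.
Element contribution: 8 × 1 = 8.
Interaction contribution: 9 × 3 = 27.
Intrinsic load = 8 + 27 = 35.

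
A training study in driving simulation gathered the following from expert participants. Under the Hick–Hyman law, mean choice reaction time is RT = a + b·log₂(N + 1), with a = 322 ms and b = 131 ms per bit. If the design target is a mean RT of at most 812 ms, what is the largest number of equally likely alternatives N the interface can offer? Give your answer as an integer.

Set 322 + 131·log₂(N + 1) ≤ 812.
log₂(N + 1) ≤ (812 − 322) / 131 = 3.7405.
N + 1 ≤ 2^3.7405 = 13.3660.
N ≤ 12.3660, so the largest integer N is 12.

12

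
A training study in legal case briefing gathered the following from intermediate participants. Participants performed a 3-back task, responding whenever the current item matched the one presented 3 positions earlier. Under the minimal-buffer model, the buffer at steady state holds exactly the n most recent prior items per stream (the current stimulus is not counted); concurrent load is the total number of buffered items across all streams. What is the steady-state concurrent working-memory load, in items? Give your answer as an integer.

3

The buffer holds the 3 most recent prior items.
Steady-state concurrent load = 3 items.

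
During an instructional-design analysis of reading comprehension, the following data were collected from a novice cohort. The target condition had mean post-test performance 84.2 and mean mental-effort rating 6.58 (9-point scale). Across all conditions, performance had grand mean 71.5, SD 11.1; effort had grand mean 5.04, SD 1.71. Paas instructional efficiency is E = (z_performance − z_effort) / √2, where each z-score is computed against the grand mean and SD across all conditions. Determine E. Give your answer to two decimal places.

z_performance = (84.2 − 71.5) / 11.1 = 12.7000 / 11.1 = 1.1441.
z_effort = (6.58 − 5.04) / 1.71 = 1.5400 / 1.71 = 0.9006.
z_P − z_E = 1.1441 − 0.9006 = 0.2435.
E = 0.2435 / √2 = 0.2435 / 1.41421 = 0.1722 ≈ 0.17.

0.17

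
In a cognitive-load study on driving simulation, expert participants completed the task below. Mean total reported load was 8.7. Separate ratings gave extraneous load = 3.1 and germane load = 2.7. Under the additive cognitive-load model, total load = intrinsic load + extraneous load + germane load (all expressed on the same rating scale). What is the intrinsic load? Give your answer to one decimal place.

intrinsic load = total − extraneous − germane
             = 8.7 − 3.1 − 2.7 = 2.9.

2.9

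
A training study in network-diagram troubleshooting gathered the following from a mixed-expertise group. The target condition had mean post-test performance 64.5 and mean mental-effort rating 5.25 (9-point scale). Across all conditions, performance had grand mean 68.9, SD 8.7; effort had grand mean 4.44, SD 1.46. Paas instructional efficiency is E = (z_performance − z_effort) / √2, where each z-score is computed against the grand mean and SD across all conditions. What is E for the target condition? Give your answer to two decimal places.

z_performance = (64.5 − 68.9) / 8.7 = -4.4000 / 8.7 = -0.5057.
z_effort = (5.25 − 4.44) / 1.46 = 0.8100 / 1.46 = 0.5548.
z_P − z_E = -0.5057 − 0.5548 = -1.0605.
E = -1.0605 / √2 = -1.0605 / 1.41421 = -0.7499 ≈ -0.75.

-0.75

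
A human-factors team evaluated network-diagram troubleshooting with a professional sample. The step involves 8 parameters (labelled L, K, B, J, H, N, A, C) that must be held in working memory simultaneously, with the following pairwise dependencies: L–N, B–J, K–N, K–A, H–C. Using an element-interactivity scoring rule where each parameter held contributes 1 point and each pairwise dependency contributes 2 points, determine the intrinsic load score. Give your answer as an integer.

Count of parameters held simultaneously: 8.
Count of pairwise dependencies listed: 5.
Element contribution: 8 × 1 = 8.
Interaction contribution: 5 × 2 = 10.
Intrinsic load = 8 + 10 = 18.

18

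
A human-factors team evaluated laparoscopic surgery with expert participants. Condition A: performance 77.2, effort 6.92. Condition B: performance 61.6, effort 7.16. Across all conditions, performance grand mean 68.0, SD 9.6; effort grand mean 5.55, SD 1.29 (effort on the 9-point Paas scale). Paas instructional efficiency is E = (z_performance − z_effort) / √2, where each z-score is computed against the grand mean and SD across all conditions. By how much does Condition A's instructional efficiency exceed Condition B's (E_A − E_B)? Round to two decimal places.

1.28

Condition A: z_P = (77.2 − 68.0)/9.6 = 0.9583; z_E = (6.92 − 5.55)/1.29 = 1.0620; E_A = (0.9583 − 1.0620)/√2 = -0.0733.
Condition B: z_P = (61.6 − 68.0)/9.6 = -0.6667; z_E = (7.16 − 5.55)/1.29 = 1.2481; E_B = (-0.6667 − 1.2481)/√2 = -1.3540.
E_A − E_B = -0.0733 − (-1.3540) = 1.2807 ≈ 1.28.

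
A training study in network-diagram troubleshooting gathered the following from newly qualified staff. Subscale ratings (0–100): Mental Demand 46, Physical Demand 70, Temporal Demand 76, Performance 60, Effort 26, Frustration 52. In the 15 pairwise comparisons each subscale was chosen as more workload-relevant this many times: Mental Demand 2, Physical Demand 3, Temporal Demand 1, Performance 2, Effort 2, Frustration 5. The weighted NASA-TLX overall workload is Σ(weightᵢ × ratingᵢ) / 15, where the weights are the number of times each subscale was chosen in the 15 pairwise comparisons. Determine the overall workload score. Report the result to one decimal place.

54.0

The tallies are the weights (they sum to 15).
Weighted sum = 2·46 + 3·70 + 1·76 + 2·60 + 2·26 + 5·52
            = 92 + 210 + 76 + 120 + 52 + 260 = 810.
Overall workload = 810 / 15 = 54.0000 ≈ 54.0.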